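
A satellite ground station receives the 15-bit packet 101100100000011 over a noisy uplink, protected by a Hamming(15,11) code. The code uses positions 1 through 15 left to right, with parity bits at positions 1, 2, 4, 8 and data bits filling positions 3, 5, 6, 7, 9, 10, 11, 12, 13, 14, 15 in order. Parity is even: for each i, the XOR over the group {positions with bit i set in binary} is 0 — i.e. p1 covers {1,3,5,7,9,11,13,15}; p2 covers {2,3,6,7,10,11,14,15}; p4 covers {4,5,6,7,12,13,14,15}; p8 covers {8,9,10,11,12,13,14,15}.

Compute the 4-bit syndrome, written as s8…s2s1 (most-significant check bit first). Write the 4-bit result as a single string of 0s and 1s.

s1 (pos 1,3,5,7,9,11,13,15): 1⊕1⊕0⊕1⊕0⊕0⊕0⊕1 = 0
s2 (pos 2,3,6,7,10,11,14,15): 0⊕1⊕0⊕1⊕0⊕0⊕1⊕1 = 0
s4 (pos 4,5,6,7,12,13,14,15): 1⊕0⊕0⊕1⊕0⊕0⊕1⊕1 = 0
s8 (pos 8,9,10,11,12,13,14,15): 0⊕0⊕0⊕0⊕0⊕0⊕1⊕1 = 0
Syndrome s8…s1 = 0000 → no error.

0000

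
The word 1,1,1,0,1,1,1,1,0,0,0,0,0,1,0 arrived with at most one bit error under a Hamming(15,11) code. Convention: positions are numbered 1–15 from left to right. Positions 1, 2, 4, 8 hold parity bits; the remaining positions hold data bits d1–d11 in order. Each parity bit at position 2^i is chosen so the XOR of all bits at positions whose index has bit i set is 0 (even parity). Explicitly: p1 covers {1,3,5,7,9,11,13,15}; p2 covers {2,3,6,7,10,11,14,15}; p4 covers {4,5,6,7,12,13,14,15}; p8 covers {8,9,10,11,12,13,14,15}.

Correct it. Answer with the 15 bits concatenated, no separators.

s1 (pos 1,3,5,7,9,11,13,15): 1⊕1⊕1⊕1⊕0⊕0⊕0⊕0 = 0
s2 (pos 2,3,6,7,10,11,14,15): 1⊕1⊕1⊕1⊕0⊕0⊕1⊕0 = 1
s4 (pos 4,5,6,7,12,13,14,15): 0⊕1⊕1⊕1⊕0⊕0⊕1⊕0 = 0
s8 (pos 8,9,10,11,12,13,14,15): 1⊕0⊕0⊕0⊕0⊕0⊕1⊕0 = 0
Syndrome s8…s1 = 0010 → error at position 2.
Flip position 2: 111011110000010 → 101011110000010

101011110000010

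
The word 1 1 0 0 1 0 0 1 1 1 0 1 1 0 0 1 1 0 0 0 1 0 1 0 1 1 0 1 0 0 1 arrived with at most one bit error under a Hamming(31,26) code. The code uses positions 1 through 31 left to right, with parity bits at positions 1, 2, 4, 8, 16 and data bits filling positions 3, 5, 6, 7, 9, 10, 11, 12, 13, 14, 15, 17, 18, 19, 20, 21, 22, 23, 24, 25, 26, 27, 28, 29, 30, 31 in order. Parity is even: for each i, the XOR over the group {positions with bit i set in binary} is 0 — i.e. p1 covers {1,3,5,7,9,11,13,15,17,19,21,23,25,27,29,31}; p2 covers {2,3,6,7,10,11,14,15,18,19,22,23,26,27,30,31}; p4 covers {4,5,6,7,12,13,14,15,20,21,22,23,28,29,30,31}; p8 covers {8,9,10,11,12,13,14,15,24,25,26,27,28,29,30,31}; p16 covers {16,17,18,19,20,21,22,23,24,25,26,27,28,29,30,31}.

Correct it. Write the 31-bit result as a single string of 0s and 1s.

1100100111011011100010101101001

s1 (pos 1,3,5,7,9,11,13,15,17,19,21,23,25,27,29,31): 1⊕0⊕1⊕0⊕1⊕0⊕1⊕0⊕1⊕0⊕1⊕1⊕1⊕0⊕0⊕1 = 1
s2 (pos 2,3,6,7,10,11,14,15,18,19,22,23,26,27,30,31): 1⊕0⊕0⊕0⊕1⊕0⊕0⊕0⊕0⊕0⊕0⊕1⊕1⊕0⊕0⊕1 = 1
s4 (pos 4,5,6,7,12,13,14,15,20,21,22,23,28,29,30,31): 0⊕1⊕0⊕0⊕1⊕1⊕0⊕0⊕0⊕1⊕0⊕1⊕1⊕0⊕0⊕1 = 1
s8 (pos 8,9,10,11,12,13,14,15,24,25,26,27,28,29,30,31): 1⊕1⊕1⊕0⊕1⊕1⊕0⊕0⊕0⊕1⊕1⊕0⊕1⊕0⊕0⊕1 = 1
s16 (pos 16,17,18,19,20,21,22,23,24,25,26,27,28,29,30,31): 1⊕1⊕0⊕0⊕0⊕1⊕0⊕1⊕0⊕1⊕1⊕0⊕1⊕0⊕0⊕1 = 0
Syndrome s16…s1 = 01111 → error at position 15.
Flip position 15: 1100100111011001100010101101001 → 1100100111011011100010101101001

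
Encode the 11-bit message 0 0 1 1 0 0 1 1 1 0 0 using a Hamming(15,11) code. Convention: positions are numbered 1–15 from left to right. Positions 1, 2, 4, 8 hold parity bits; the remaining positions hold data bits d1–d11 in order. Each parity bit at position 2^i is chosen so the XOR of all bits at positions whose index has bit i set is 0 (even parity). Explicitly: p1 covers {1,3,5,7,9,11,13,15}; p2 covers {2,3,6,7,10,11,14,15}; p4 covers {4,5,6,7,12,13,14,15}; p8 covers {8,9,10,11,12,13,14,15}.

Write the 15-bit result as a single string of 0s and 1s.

110001110011100

Place data at non-parity positions: p1 p2 0 p4 0 1 1 p8 0 0 1 1 1 0 0
p1 (pos 1,3,5,7,9,11,13,15): XOR of data positions = 0⊕0⊕1⊕0⊕1⊕1⊕0 = 1
p2 (pos 2,3,6,7,10,11,14,15): XOR of data positions = 0⊕1⊕1⊕0⊕1⊕0⊕0 = 1
p4 (pos 4,5,6,7,12,13,14,15): XOR of data positions = 0⊕1⊕1⊕1⊕1⊕0⊕0 = 0
p8 (pos 8,9,10,11,12,13,14,15): XOR of data positions = 0⊕0⊕1⊕1⊕1⊕0⊕0 = 1
Codeword: 110001110011100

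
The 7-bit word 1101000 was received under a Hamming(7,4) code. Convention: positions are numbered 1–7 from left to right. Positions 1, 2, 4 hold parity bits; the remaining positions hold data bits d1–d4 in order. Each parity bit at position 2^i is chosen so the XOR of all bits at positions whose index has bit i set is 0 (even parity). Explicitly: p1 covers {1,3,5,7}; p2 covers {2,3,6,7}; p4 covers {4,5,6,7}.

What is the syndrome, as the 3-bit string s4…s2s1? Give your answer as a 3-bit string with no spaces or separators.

111

s1 (pos 1,3,5,7): 1⊕0⊕0⊕0 = 1
s2 (pos 2,3,6,7): 1⊕0⊕0⊕0 = 1
s4 (pos 4,5,6,7): 1⊕0⊕0⊕0 = 1
Syndrome s4…s1 = 111 → error at position 7.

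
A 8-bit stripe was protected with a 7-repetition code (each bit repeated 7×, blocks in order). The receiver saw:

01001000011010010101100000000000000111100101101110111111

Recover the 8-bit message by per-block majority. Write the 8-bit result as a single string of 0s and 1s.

00100111

Block 1 (0100100): 2 ones → 0
Block 2 (0011010): 3 ones → 0
Block 3 (0101011): 4 ones → 1
Block 4 (0000000): 0 ones → 0
Block 5 (0000000): 0 ones → 0
Block 6 (1111001): 5 ones → 1
Block 7 (0110111): 5 ones → 1
Block 8 (0111111): 6 ones → 1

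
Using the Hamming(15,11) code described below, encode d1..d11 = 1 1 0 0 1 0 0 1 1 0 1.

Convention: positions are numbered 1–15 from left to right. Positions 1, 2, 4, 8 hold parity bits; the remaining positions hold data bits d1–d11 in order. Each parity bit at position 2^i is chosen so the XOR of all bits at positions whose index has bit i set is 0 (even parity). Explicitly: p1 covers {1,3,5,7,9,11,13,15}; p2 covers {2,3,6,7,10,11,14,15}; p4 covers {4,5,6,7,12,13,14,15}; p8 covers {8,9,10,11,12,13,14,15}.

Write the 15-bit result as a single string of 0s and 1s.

Place data at non-parity positions: p1 p2 1 p4 1 0 0 p8 1 0 0 1 1 0 1
p1 (pos 1,3,5,7,9,11,13,15): XOR of data positions = 1⊕1⊕0⊕1⊕0⊕1⊕1 = 1
p2 (pos 2,3,6,7,10,11,14,15): XOR of data positions = 1⊕0⊕0⊕0⊕0⊕0⊕1 = 0
p4 (pos 4,5,6,7,12,13,14,15): XOR of data positions = 1⊕0⊕0⊕1⊕1⊕0⊕1 = 0
p8 (pos 8,9,10,11,12,13,14,15): XOR of data positions = 1⊕0⊕0⊕1⊕1⊕0⊕1 = 0
Codeword: 101010001001101

101010001001101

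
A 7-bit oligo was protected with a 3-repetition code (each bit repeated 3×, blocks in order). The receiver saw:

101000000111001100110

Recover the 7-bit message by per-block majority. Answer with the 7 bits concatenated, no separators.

Block 1 (101): 2 ones → 1
Block 2 (000): 0 ones → 0
Block 3 (000): 0 ones → 0
Block 4 (111): 3 ones → 1
Block 5 (001): 1 one → 0
Block 6 (100): 1 one → 0
Block 7 (110): 2 ones → 1

1001001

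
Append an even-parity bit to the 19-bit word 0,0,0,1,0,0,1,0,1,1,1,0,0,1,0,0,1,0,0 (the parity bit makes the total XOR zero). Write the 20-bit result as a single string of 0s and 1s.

00010010111001001001

XOR of the 19 data bits: 0⊕0⊕0⊕1⊕0⊕0⊕1⊕0⊕1⊕1⊕1⊕0⊕0⊕1⊕0⊕0⊕1⊕0⊕0 = 1
Parity bit = 1 (so all 20 bits XOR to 0).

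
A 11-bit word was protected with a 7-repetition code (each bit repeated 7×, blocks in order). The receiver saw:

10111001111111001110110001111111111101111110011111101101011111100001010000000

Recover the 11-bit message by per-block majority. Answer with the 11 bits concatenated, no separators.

Block 1 (1011100): 4 ones → 1
Block 2 (1111111): 7 ones → 1
Block 3 (0011101): 4 ones → 1
Block 4 (1000111): 4 ones → 1
Block 5 (1111111): 7 ones → 1
Block 6 (1011111): 6 ones → 1
Block 7 (1001111): 5 ones → 1
Block 8 (1101101): 5 ones → 1
Block 9 (0111111): 6 ones → 1
Block 10 (0000101): 2 ones → 0
Block 11 (0000000): 0 ones → 0

11111111100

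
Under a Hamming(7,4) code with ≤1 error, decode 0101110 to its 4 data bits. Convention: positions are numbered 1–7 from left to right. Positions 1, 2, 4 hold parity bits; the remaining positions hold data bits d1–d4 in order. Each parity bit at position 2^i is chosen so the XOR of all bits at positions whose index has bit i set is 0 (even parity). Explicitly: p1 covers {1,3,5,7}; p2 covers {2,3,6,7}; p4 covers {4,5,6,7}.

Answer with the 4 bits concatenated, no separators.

0010

s1 (pos 1,3,5,7): 0⊕0⊕1⊕0 = 1
s2 (pos 2,3,6,7): 1⊕0⊕1⊕0 = 0
s4 (pos 4,5,6,7): 1⊕1⊕1⊕0 = 1
Syndrome s4…s1 = 101 → error at position 5.
Flip position 5: 0101110 → 0101010
Read data bits from positions 3,5,6,7: 0010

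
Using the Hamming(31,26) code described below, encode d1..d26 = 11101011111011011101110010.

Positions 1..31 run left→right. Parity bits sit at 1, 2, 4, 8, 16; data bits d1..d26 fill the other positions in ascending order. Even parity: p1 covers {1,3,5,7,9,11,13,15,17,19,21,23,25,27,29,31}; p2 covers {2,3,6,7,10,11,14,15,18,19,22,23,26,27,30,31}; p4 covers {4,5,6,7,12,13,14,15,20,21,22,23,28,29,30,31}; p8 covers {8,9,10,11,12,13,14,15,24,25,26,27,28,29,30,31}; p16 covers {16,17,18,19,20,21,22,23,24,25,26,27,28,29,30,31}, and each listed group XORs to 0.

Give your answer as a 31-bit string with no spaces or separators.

1010110010111111011011101110010

Place data at non-parity positions: p1 p2 1 p4 1 1 0 p8 1 0 1 1 1 1 1 p16 0 1 1 0 1 1 1 0 1 1 1 0 0 1 0
p1 (pos 1,3,5,7,9,11,13,15,17,19,21,23,25,27,29,31): XOR of data positions = 1⊕1⊕0⊕1⊕1⊕1⊕1⊕0⊕1⊕1⊕1⊕1⊕1⊕0⊕0 = 1
p2 (pos 2,3,6,7,10,11,14,15,18,19,22,23,26,27,30,31): XOR of data positions = 1⊕1⊕0⊕0⊕1⊕1⊕1⊕1⊕1⊕1⊕1⊕1⊕1⊕1⊕0 = 0
p4 (pos 4,5,6,7,12,13,14,15,20,21,22,23,28,29,30,31): XOR of data positions = 1⊕1⊕0⊕1⊕1⊕1⊕1⊕0⊕1⊕1⊕1⊕0⊕0⊕1⊕0 = 0
p8 (pos 8,9,10,11,12,13,14,15,24,25,26,27,28,29,30,31): XOR of data positions = 1⊕0⊕1⊕1⊕1⊕1⊕1⊕0⊕1⊕1⊕1⊕0⊕0⊕1⊕0 = 0
p16 (pos 16,17,18,19,20,21,22,23,24,25,26,27,28,29,30,31): XOR of data positions = 0⊕1⊕1⊕0⊕1⊕1⊕1⊕0⊕1⊕1⊕1⊕0⊕0⊕1⊕0 = 1
Codeword: 1010110010111111011011101110010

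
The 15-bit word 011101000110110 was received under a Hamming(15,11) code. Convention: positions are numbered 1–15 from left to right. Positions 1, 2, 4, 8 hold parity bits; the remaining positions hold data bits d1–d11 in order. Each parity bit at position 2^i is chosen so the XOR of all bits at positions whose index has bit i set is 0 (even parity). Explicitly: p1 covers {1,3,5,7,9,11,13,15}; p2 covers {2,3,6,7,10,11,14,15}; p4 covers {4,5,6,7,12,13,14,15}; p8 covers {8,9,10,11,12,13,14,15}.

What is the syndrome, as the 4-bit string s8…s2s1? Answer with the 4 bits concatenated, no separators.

0001

s1 (pos 1,3,5,7,9,11,13,15): 0⊕1⊕0⊕0⊕0⊕1⊕1⊕0 = 1
s2 (pos 2,3,6,7,10,11,14,15): 1⊕1⊕1⊕0⊕1⊕1⊕1⊕0 = 0
s4 (pos 4,5,6,7,12,13,14,15): 1⊕0⊕1⊕0⊕0⊕1⊕1⊕0 = 0
s8 (pos 8,9,10,11,12,13,14,15): 0⊕0⊕1⊕1⊕0⊕1⊕1⊕0 = 0
Syndrome s8…s1 = 0001 → error at position 1.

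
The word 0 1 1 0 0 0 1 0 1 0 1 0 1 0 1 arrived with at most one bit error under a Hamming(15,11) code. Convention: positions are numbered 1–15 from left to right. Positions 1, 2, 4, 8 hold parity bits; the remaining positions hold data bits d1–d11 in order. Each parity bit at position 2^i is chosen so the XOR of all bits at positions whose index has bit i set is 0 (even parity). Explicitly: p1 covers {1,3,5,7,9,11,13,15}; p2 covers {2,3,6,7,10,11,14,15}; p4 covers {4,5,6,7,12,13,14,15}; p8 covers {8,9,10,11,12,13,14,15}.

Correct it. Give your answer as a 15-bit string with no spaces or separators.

s1 (pos 1,3,5,7,9,11,13,15): 0⊕1⊕0⊕1⊕1⊕1⊕1⊕1 = 0
s2 (pos 2,3,6,7,10,11,14,15): 1⊕1⊕0⊕1⊕0⊕1⊕0⊕1 = 1
s4 (pos 4,5,6,7,12,13,14,15): 0⊕0⊕0⊕1⊕0⊕1⊕0⊕1 = 1
s8 (pos 8,9,10,11,12,13,14,15): 0⊕1⊕0⊕1⊕0⊕1⊕0⊕1 = 0
Syndrome s8…s1 = 0110 → error at position 6.
Flip position 6: 011000101010101 → 011001101010101

011001101010101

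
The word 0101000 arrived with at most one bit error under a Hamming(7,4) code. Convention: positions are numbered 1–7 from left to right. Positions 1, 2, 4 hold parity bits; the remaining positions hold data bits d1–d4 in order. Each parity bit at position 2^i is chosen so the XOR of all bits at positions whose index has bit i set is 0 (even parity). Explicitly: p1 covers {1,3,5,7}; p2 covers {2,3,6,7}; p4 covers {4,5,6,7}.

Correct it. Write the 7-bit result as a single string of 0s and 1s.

s1 (pos 1,3,5,7): 0⊕0⊕0⊕0 = 0
s2 (pos 2,3,6,7): 1⊕0⊕0⊕0 = 1
s4 (pos 4,5,6,7): 1⊕0⊕0⊕0 = 1
Syndrome s4…s1 = 110 → error at position 6.
Flip position 6: 0101000 → 0101010

0101010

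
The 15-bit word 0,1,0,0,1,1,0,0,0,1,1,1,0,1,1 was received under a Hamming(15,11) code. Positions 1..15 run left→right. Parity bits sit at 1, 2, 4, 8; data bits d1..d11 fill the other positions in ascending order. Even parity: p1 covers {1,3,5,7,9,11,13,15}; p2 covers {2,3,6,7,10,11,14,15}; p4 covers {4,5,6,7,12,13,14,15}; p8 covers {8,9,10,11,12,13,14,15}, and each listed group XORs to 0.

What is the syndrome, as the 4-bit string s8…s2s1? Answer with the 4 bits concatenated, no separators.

s1 (pos 1,3,5,7,9,11,13,15): 0⊕0⊕1⊕0⊕0⊕1⊕0⊕1 = 1
s2 (pos 2,3,6,7,10,11,14,15): 1⊕0⊕1⊕0⊕1⊕1⊕1⊕1 = 0
s4 (pos 4,5,6,7,12,13,14,15): 0⊕1⊕1⊕0⊕1⊕0⊕1⊕1 = 1
s8 (pos 8,9,10,11,12,13,14,15): 0⊕0⊕1⊕1⊕1⊕0⊕1⊕1 = 1
Syndrome s8…s1 = 1101 → error at position 13.

1101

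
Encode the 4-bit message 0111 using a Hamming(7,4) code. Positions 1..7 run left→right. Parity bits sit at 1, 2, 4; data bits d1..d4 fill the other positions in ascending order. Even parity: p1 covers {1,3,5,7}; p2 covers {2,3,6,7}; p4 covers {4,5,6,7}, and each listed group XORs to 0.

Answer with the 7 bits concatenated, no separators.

Place data at non-parity positions: p1 p2 0 p4 1 1 1
p1 (pos 1,3,5,7): XOR of data positions = 0⊕1⊕1 = 0
p2 (pos 2,3,6,7): XOR of data positions = 0⊕1⊕1 = 0
p4 (pos 4,5,6,7): XOR of data positions = 1⊕1⊕1 = 1
Codeword: 0001111

0001111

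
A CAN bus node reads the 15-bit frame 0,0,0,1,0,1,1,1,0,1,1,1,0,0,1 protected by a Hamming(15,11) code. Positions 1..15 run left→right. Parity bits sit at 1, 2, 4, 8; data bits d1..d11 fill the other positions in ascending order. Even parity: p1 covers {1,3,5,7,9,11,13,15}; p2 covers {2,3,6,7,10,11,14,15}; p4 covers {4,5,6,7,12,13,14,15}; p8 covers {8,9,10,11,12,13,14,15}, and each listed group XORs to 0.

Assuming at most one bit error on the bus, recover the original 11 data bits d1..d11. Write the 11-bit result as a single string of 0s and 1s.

00110111000

s1 (pos 1,3,5,7,9,11,13,15): 0⊕0⊕0⊕1⊕0⊕1⊕0⊕1 = 1
s2 (pos 2,3,6,7,10,11,14,15): 0⊕0⊕1⊕1⊕1⊕1⊕0⊕1 = 1
s4 (pos 4,5,6,7,12,13,14,15): 1⊕0⊕1⊕1⊕1⊕0⊕0⊕1 = 1
s8 (pos 8,9,10,11,12,13,14,15): 1⊕0⊕1⊕1⊕1⊕0⊕0⊕1 = 1
Syndrome s8…s1 = 1111 → error at position 15.
Flip position 15: 000101110111001 → 000101110111000
Read data bits from positions 3,5,6,7,9,10,11,12,13,14,15: 00110111000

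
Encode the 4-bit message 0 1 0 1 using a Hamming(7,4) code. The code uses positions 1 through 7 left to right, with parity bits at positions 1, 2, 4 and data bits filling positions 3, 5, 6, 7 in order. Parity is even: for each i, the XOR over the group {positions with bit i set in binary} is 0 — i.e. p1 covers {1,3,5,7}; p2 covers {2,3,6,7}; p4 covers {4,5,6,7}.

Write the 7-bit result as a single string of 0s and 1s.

0100101

Place data at non-parity positions: p1 p2 0 p4 1 0 1
p1 (pos 1,3,5,7): XOR of data positions = 0⊕1⊕1 = 0
p2 (pos 2,3,6,7): XOR of data positions = 0⊕0⊕1 = 1
p4 (pos 4,5,6,7): XOR of data positions = 1⊕0⊕1 = 0
Codeword: 0100101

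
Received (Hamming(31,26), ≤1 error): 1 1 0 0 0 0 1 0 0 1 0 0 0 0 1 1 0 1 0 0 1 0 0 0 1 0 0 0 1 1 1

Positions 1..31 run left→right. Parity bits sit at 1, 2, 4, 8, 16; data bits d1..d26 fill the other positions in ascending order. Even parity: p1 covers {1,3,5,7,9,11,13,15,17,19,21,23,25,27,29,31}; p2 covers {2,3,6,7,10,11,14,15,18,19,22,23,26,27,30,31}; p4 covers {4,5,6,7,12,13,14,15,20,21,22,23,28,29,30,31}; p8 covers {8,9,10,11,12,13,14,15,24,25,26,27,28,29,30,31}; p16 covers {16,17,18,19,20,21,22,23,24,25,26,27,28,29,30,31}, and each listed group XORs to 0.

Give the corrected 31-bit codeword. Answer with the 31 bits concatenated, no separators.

s1 (pos 1,3,5,7,9,11,13,15,17,19,21,23,25,27,29,31): 1⊕0⊕0⊕1⊕0⊕0⊕0⊕1⊕0⊕0⊕1⊕0⊕1⊕0⊕1⊕1 = 1
s2 (pos 2,3,6,7,10,11,14,15,18,19,22,23,26,27,30,31): 1⊕0⊕0⊕1⊕1⊕0⊕0⊕1⊕1⊕0⊕0⊕0⊕0⊕0⊕1⊕1 = 1
s4 (pos 4,5,6,7,12,13,14,15,20,21,22,23,28,29,30,31): 0⊕0⊕0⊕1⊕0⊕0⊕0⊕1⊕0⊕1⊕0⊕0⊕0⊕1⊕1⊕1 = 0
s8 (pos 8,9,10,11,12,13,14,15,24,25,26,27,28,29,30,31): 0⊕0⊕1⊕0⊕0⊕0⊕0⊕1⊕0⊕1⊕0⊕0⊕0⊕1⊕1⊕1 = 0
s16 (pos 16,17,18,19,20,21,22,23,24,25,26,27,28,29,30,31): 1⊕0⊕1⊕0⊕0⊕1⊕0⊕0⊕0⊕1⊕0⊕0⊕0⊕1⊕1⊕1 = 1
Syndrome s16…s1 = 10011 → error at position 19.
Flip position 19: 1100001001000011010010001000111 → 1100001001000011011010001000111

1100001001000011011010001000111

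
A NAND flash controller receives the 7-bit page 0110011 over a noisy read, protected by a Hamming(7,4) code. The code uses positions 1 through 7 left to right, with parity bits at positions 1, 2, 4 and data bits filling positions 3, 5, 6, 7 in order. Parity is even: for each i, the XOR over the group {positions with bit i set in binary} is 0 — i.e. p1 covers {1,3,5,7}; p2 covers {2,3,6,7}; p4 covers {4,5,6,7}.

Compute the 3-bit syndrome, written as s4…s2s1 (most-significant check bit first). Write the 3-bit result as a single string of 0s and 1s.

000

s1 (pos 1,3,5,7): 0⊕1⊕0⊕1 = 0
s2 (pos 2,3,6,7): 1⊕1⊕1⊕1 = 0
s4 (pos 4,5,6,7): 0⊕0⊕1⊕1 = 0
Syndrome s4…s1 = 000 → no error.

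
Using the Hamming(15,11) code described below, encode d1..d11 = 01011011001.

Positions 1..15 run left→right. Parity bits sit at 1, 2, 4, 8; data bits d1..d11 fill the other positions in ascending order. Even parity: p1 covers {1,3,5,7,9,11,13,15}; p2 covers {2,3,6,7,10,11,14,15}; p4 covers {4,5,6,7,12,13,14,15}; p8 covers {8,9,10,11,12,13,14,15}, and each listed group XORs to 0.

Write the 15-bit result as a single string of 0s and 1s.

Place data at non-parity positions: p1 p2 0 p4 1 0 1 p8 1 0 1 1 0 0 1
p1 (pos 1,3,5,7,9,11,13,15): XOR of data positions = 0⊕1⊕1⊕1⊕1⊕0⊕1 = 1
p2 (pos 2,3,6,7,10,11,14,15): XOR of data positions = 0⊕0⊕1⊕0⊕1⊕0⊕1 = 1
p4 (pos 4,5,6,7,12,13,14,15): XOR of data positions = 1⊕0⊕1⊕1⊕0⊕0⊕1 = 0
p8 (pos 8,9,10,11,12,13,14,15): XOR of data positions = 1⊕0⊕1⊕1⊕0⊕0⊕1 = 0
Codeword: 110010101011001

110010101011001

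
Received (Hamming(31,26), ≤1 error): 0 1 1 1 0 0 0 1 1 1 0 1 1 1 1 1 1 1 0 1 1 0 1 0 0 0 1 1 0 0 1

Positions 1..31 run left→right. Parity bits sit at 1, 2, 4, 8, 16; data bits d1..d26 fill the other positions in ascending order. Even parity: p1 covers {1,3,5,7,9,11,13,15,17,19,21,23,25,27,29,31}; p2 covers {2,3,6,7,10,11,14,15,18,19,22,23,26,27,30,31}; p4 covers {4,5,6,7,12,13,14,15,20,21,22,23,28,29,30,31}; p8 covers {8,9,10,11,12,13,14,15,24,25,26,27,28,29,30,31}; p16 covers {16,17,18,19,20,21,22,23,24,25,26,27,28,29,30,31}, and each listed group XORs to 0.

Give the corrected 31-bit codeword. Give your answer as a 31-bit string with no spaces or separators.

s1 (pos 1,3,5,7,9,11,13,15,17,19,21,23,25,27,29,31): 0⊕1⊕0⊕0⊕1⊕0⊕1⊕1⊕1⊕0⊕1⊕1⊕0⊕1⊕0⊕1 = 1
s2 (pos 2,3,6,7,10,11,14,15,18,19,22,23,26,27,30,31): 1⊕1⊕0⊕0⊕1⊕0⊕1⊕1⊕1⊕0⊕0⊕1⊕0⊕1⊕0⊕1 = 1
s4 (pos 4,5,6,7,12,13,14,15,20,21,22,23,28,29,30,31): 1⊕0⊕0⊕0⊕1⊕1⊕1⊕1⊕1⊕1⊕0⊕1⊕1⊕0⊕0⊕1 = 0
s8 (pos 8,9,10,11,12,13,14,15,24,25,26,27,28,29,30,31): 1⊕1⊕1⊕0⊕1⊕1⊕1⊕1⊕0⊕0⊕0⊕1⊕1⊕0⊕0⊕1 = 0
s16 (pos 16,17,18,19,20,21,22,23,24,25,26,27,28,29,30,31): 1⊕1⊕1⊕0⊕1⊕1⊕0⊕1⊕0⊕0⊕0⊕1⊕1⊕0⊕0⊕1 = 1
Syndrome s16…s1 = 10011 → error at position 19.
Flip position 19: 0111000111011111110110100011001 → 0111000111011111111110100011001

0111000111011111111110100011001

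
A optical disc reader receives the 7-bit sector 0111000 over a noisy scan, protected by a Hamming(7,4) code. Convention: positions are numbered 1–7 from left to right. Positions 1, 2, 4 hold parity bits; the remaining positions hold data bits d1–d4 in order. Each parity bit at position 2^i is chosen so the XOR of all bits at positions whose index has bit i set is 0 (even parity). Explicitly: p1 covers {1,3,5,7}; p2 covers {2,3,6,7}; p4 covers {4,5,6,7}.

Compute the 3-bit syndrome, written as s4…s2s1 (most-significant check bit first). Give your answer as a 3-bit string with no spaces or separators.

101

s1 (pos 1,3,5,7): 0⊕1⊕0⊕0 = 1
s2 (pos 2,3,6,7): 1⊕1⊕0⊕0 = 0
s4 (pos 4,5,6,7): 1⊕0⊕0⊕0 = 1
Syndrome s4…s1 = 101 → error at position 5.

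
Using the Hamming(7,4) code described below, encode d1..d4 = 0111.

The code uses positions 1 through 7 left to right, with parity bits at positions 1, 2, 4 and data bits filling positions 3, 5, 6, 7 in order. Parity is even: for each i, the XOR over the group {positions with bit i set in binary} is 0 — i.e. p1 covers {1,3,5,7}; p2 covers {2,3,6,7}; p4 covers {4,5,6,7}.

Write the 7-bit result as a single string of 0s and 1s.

0001111

Place data at non-parity positions: p1 p2 0 p4 1 1 1
p1 (pos 1,3,5,7): XOR of data positions = 0⊕1⊕1 = 0
p2 (pos 2,3,6,7): XOR of data positions = 0⊕1⊕1 = 0
p4 (pos 4,5,6,7): XOR of data positions = 1⊕1⊕1 = 1
Codeword: 0001111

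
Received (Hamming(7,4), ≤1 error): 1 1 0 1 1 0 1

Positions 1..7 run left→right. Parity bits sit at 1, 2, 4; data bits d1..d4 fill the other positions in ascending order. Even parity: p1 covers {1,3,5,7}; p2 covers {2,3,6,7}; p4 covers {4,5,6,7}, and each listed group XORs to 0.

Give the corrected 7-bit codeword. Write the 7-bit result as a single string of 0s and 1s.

1101001

s1 (pos 1,3,5,7): 1⊕0⊕1⊕1 = 1
s2 (pos 2,3,6,7): 1⊕0⊕0⊕1 = 0
s4 (pos 4,5,6,7): 1⊕1⊕0⊕1 = 1
Syndrome s4…s1 = 101 → error at position 5.
Flip position 5: 1101101 → 1101001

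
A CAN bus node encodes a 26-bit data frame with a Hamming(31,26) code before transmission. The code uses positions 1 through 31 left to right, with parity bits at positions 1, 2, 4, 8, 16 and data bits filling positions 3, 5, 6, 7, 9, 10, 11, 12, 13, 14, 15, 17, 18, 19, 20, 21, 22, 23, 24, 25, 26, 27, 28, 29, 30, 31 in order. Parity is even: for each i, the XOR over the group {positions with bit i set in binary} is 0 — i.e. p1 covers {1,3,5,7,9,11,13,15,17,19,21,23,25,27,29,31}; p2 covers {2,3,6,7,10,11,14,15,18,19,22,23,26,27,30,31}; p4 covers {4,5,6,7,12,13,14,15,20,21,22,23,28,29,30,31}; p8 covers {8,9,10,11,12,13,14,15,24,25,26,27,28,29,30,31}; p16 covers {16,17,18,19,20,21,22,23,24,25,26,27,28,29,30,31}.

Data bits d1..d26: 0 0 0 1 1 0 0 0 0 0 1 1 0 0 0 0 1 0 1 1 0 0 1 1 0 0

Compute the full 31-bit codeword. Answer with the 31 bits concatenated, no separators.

Place data at non-parity positions: p1 p2 0 p4 0 0 1 p8 1 0 0 0 0 0 1 p16 1 0 0 0 0 1 0 1 1 0 0 1 1 0 0
p1 (pos 1,3,5,7,9,11,13,15,17,19,21,23,25,27,29,31): XOR of data positions = 0⊕0⊕1⊕1⊕0⊕0⊕1⊕1⊕0⊕0⊕0⊕1⊕0⊕1⊕0 = 0
p2 (pos 2,3,6,7,10,11,14,15,18,19,22,23,26,27,30,31): XOR of data positions = 0⊕0⊕1⊕0⊕0⊕0⊕1⊕0⊕0⊕1⊕0⊕0⊕0⊕0⊕0 = 1
p4 (pos 4,5,6,7,12,13,14,15,20,21,22,23,28,29,30,31): XOR of data positions = 0⊕0⊕1⊕0⊕0⊕0⊕1⊕0⊕0⊕1⊕0⊕1⊕1⊕0⊕0 = 1
p8 (pos 8,9,10,11,12,13,14,15,24,25,26,27,28,29,30,31): XOR of data positions = 1⊕0⊕0⊕0⊕0⊕0⊕1⊕1⊕1⊕0⊕0⊕1⊕1⊕0⊕0 = 0
p16 (pos 16,17,18,19,20,21,22,23,24,25,26,27,28,29,30,31): XOR of data positions = 1⊕0⊕0⊕0⊕0⊕1⊕0⊕1⊕1⊕0⊕0⊕1⊕1⊕0⊕0 = 0
Codeword: 0101001010000010100001011001100

0101001010000010100001011001100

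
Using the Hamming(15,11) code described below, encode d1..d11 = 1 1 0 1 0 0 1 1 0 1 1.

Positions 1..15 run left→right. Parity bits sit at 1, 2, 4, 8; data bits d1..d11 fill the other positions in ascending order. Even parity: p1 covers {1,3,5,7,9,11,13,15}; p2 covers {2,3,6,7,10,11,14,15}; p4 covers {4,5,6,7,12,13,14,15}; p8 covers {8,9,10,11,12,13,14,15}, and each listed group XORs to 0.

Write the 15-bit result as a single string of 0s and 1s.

111110100011011

Place data at non-parity positions: p1 p2 1 p4 1 0 1 p8 0 0 1 1 0 1 1
p1 (pos 1,3,5,7,9,11,13,15): XOR of data positions = 1⊕1⊕1⊕0⊕1⊕0⊕1 = 1
p2 (pos 2,3,6,7,10,11,14,15): XOR of data positions = 1⊕0⊕1⊕0⊕1⊕1⊕1 = 1
p4 (pos 4,5,6,7,12,13,14,15): XOR of data positions = 1⊕0⊕1⊕1⊕0⊕1⊕1 = 1
p8 (pos 8,9,10,11,12,13,14,15): XOR of data positions = 0⊕0⊕1⊕1⊕0⊕1⊕1 = 0
Codeword: 111110100011011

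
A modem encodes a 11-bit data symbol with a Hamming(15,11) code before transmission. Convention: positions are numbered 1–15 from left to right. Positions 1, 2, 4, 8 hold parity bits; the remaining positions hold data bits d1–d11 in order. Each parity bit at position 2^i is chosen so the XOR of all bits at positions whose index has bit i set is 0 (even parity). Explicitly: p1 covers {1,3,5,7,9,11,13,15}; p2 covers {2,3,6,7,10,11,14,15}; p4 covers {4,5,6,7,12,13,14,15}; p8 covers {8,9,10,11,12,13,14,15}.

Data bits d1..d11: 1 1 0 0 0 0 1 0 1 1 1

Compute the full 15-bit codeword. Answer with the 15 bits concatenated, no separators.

101010000010111

Place data at non-parity positions: p1 p2 1 p4 1 0 0 p8 0 0 1 0 1 1 1
p1 (pos 1,3,5,7,9,11,13,15): XOR of data positions = 1⊕1⊕0⊕0⊕1⊕1⊕1 = 1
p2 (pos 2,3,6,7,10,11,14,15): XOR of data positions = 1⊕0⊕0⊕0⊕1⊕1⊕1 = 0
p4 (pos 4,5,6,7,12,13,14,15): XOR of data positions = 1⊕0⊕0⊕0⊕1⊕1⊕1 = 0
p8 (pos 8,9,10,11,12,13,14,15): XOR of data positions = 0⊕0⊕1⊕0⊕1⊕1⊕1 = 0
Codeword: 101010000010111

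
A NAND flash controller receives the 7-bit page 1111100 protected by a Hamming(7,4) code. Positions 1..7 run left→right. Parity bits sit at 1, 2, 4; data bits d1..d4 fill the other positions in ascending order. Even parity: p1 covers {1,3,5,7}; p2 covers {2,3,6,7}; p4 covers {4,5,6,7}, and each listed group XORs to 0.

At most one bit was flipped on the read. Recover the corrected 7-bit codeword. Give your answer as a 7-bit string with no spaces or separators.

s1 (pos 1,3,5,7): 1⊕1⊕1⊕0 = 1
s2 (pos 2,3,6,7): 1⊕1⊕0⊕0 = 0
s4 (pos 4,5,6,7): 1⊕1⊕0⊕0 = 0
Syndrome s4…s1 = 001 → error at position 1.
Flip position 1: 1111100 → 0111100

0111100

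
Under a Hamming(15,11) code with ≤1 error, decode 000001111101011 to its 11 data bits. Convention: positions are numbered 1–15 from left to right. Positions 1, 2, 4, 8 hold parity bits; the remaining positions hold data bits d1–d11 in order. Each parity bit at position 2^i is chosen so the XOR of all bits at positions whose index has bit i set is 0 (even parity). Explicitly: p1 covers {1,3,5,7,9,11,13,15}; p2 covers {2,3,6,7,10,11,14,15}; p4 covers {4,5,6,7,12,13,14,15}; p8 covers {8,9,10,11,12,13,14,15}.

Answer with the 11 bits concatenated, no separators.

00101101011

s1 (pos 1,3,5,7,9,11,13,15): 0⊕0⊕0⊕1⊕1⊕0⊕0⊕1 = 1
s2 (pos 2,3,6,7,10,11,14,15): 0⊕0⊕1⊕1⊕1⊕0⊕1⊕1 = 1
s4 (pos 4,5,6,7,12,13,14,15): 0⊕0⊕1⊕1⊕1⊕0⊕1⊕1 = 1
s8 (pos 8,9,10,11,12,13,14,15): 1⊕1⊕1⊕0⊕1⊕0⊕1⊕1 = 0
Syndrome s8…s1 = 0111 → error at position 7.
Flip position 7: 000001111101011 → 000001011101011
Read data bits from positions 3,5,6,7,9,10,11,12,13,14,15: 00101101011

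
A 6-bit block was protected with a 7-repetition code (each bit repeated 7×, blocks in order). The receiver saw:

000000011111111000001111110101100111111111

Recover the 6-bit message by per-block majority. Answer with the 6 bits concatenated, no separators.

Block 1 (0000000): 0 ones → 0
Block 2 (1111111): 7 ones → 1
Block 3 (1000001): 2 ones → 0
Block 4 (1111101): 6 ones → 1
Block 5 (0110011): 4 ones → 1
Block 6 (1111111): 7 ones → 1

010111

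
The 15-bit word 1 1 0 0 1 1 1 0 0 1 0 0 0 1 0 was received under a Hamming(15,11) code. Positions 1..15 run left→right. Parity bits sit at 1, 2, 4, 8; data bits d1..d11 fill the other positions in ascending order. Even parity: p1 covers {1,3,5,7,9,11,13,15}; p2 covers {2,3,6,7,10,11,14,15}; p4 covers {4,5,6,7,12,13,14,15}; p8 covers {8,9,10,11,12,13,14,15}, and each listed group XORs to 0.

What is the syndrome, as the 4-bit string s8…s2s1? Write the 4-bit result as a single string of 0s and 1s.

0011

s1 (pos 1,3,5,7,9,11,13,15): 1⊕0⊕1⊕1⊕0⊕0⊕0⊕0 = 1
s2 (pos 2,3,6,7,10,11,14,15): 1⊕0⊕1⊕1⊕1⊕0⊕1⊕0 = 1
s4 (pos 4,5,6,7,12,13,14,15): 0⊕1⊕1⊕1⊕0⊕0⊕1⊕0 = 0
s8 (pos 8,9,10,11,12,13,14,15): 0⊕0⊕1⊕0⊕0⊕0⊕1⊕0 = 0
Syndrome s8…s1 = 0011 → error at position 3.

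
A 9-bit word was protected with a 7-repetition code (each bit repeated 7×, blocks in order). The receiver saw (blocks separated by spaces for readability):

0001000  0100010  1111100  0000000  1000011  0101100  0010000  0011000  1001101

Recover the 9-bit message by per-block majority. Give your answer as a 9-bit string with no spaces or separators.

Block 1 (0001000): 1 one → 0
Block 2 (0100010): 2 ones → 0
Block 3 (1111100): 5 ones → 1
Block 4 (0000000): 0 ones → 0
Block 5 (1000011): 3 ones → 0
Block 6 (0101100): 3 ones → 0
Block 7 (0010000): 1 one → 0
Block 8 (0011000): 2 ones → 0
Block 9 (1001101): 4 ones → 1

001000001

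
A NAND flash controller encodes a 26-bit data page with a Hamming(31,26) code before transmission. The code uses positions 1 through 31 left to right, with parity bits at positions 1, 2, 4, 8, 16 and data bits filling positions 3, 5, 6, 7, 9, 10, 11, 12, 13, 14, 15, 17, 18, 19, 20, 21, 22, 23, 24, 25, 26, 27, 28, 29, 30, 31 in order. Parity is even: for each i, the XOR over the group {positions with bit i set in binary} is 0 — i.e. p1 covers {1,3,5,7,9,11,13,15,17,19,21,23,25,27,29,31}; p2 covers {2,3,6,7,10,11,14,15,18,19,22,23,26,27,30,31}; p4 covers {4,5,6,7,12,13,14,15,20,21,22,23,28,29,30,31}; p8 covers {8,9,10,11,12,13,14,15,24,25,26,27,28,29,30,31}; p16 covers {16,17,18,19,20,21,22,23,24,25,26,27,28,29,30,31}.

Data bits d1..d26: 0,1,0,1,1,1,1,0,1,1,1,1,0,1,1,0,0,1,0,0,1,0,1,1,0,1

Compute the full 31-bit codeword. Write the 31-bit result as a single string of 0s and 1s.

Place data at non-parity positions: p1 p2 0 p4 1 0 1 p8 1 1 1 0 1 1 1 p16 1 0 1 1 0 0 1 0 0 1 0 1 1 0 1
p1 (pos 1,3,5,7,9,11,13,15,17,19,21,23,25,27,29,31): XOR of data positions = 0⊕1⊕1⊕1⊕1⊕1⊕1⊕1⊕1⊕0⊕1⊕0⊕0⊕1⊕1 = 1
p2 (pos 2,3,6,7,10,11,14,15,18,19,22,23,26,27,30,31): XOR of data positions = 0⊕0⊕1⊕1⊕1⊕1⊕1⊕0⊕1⊕0⊕1⊕1⊕0⊕0⊕1 = 1
p4 (pos 4,5,6,7,12,13,14,15,20,21,22,23,28,29,30,31): XOR of data positions = 1⊕0⊕1⊕0⊕1⊕1⊕1⊕1⊕0⊕0⊕1⊕1⊕1⊕0⊕1 = 0
p8 (pos 8,9,10,11,12,13,14,15,24,25,26,27,28,29,30,31): XOR of data positions = 1⊕1⊕1⊕0⊕1⊕1⊕1⊕0⊕0⊕1⊕0⊕1⊕1⊕0⊕1 = 0
p16 (pos 16,17,18,19,20,21,22,23,24,25,26,27,28,29,30,31): XOR of data positions = 1⊕0⊕1⊕1⊕0⊕0⊕1⊕0⊕0⊕1⊕0⊕1⊕1⊕0⊕1 = 0
Codeword: 1100101011101110101100100101101

1100101011101110101100100101101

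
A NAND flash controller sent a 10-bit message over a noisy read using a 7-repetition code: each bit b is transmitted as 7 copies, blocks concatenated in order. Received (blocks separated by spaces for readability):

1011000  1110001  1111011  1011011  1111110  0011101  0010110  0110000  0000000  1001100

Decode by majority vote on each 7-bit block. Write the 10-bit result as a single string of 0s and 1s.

0111110000

Block 1 (1011000): 3 ones → 0
Block 2 (1110001): 4 ones → 1
Block 3 (1111011): 6 ones → 1
Block 4 (1011011): 5 ones → 1
Block 5 (1111110): 6 ones → 1
Block 6 (0011101): 4 ones → 1
Block 7 (0010110): 3 ones → 0
Block 8 (0110000): 2 ones → 0
Block 9 (0000000): 0 ones → 0
Block 10 (1001100): 3 ones → 0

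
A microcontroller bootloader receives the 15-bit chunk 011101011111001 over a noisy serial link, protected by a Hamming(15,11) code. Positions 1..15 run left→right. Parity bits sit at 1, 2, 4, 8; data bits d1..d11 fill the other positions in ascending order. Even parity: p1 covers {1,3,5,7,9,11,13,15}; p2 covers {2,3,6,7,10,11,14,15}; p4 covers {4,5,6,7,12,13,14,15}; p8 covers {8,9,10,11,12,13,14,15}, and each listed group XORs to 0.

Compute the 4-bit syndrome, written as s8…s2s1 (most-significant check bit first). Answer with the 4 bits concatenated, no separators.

s1 (pos 1,3,5,7,9,11,13,15): 0⊕1⊕0⊕0⊕1⊕1⊕0⊕1 = 0
s2 (pos 2,3,6,7,10,11,14,15): 1⊕1⊕1⊕0⊕1⊕1⊕0⊕1 = 0
s4 (pos 4,5,6,7,12,13,14,15): 1⊕0⊕1⊕0⊕1⊕0⊕0⊕1 = 0
s8 (pos 8,9,10,11,12,13,14,15): 1⊕1⊕1⊕1⊕1⊕0⊕0⊕1 = 0
Syndrome s8…s1 = 0000 → no error.

0000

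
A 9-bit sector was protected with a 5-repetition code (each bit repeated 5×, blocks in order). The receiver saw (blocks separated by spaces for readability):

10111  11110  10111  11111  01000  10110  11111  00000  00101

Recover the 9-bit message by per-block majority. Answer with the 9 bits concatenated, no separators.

111101100

Block 1 (10111): 4 ones → 1
Block 2 (11110): 4 ones → 1
Block 3 (10111): 4 ones → 1
Block 4 (11111): 5 ones → 1
Block 5 (01000): 1 one → 0
Block 6 (10110): 3 ones → 1
Block 7 (11111): 5 ones → 1
Block 8 (00000): 0 ones → 0
Block 9 (00101): 2 ones → 0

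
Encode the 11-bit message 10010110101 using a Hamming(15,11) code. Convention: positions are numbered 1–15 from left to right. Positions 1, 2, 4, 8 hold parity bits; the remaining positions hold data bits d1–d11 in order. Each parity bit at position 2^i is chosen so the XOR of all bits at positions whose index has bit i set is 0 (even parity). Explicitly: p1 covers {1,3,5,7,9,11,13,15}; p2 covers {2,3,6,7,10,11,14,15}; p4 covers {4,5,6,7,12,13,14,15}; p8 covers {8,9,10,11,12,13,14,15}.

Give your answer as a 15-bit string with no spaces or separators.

111100100110101

Place data at non-parity positions: p1 p2 1 p4 0 0 1 p8 0 1 1 0 1 0 1
p1 (pos 1,3,5,7,9,11,13,15): XOR of data positions = 1⊕0⊕1⊕0⊕1⊕1⊕1 = 1
p2 (pos 2,3,6,7,10,11,14,15): XOR of data positions = 1⊕0⊕1⊕1⊕1⊕0⊕1 = 1
p4 (pos 4,5,6,7,12,13,14,15): XOR of data positions = 0⊕0⊕1⊕0⊕1⊕0⊕1 = 1
p8 (pos 8,9,10,11,12,13,14,15): XOR of data positions = 0⊕1⊕1⊕0⊕1⊕0⊕1 = 0
Codeword: 111100100110101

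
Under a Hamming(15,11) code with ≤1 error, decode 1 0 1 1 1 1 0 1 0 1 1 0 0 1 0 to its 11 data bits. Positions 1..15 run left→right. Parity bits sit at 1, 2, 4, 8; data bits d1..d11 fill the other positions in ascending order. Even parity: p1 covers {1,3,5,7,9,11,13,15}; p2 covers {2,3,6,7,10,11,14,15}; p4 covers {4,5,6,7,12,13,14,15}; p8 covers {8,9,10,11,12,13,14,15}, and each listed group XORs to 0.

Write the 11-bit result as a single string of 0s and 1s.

11100110010

s1 (pos 1,3,5,7,9,11,13,15): 1⊕1⊕1⊕0⊕0⊕1⊕0⊕0 = 0
s2 (pos 2,3,6,7,10,11,14,15): 0⊕1⊕1⊕0⊕1⊕1⊕1⊕0 = 1
s4 (pos 4,5,6,7,12,13,14,15): 1⊕1⊕1⊕0⊕0⊕0⊕1⊕0 = 0
s8 (pos 8,9,10,11,12,13,14,15): 1⊕0⊕1⊕1⊕0⊕0⊕1⊕0 = 0
Syndrome s8…s1 = 0010 → error at position 2.
Flip position 2: 101111010110010 → 111111010110010
Read data bits from positions 3,5,6,7,9,10,11,12,13,14,15: 11100110010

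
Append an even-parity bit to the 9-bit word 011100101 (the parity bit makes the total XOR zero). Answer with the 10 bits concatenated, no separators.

0111001011

XOR of the 9 data bits: 0⊕1⊕1⊕1⊕0⊕0⊕1⊕0⊕1 = 1
Parity bit = 1 (so all 10 bits XOR to 0).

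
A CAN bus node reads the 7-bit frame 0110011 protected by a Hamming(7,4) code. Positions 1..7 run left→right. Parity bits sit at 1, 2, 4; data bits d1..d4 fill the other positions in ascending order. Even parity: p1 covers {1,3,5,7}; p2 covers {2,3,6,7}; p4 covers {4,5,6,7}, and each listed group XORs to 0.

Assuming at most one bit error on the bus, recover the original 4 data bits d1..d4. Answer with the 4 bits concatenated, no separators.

s1 (pos 1,3,5,7): 0⊕1⊕0⊕1 = 0
s2 (pos 2,3,6,7): 1⊕1⊕1⊕1 = 0
s4 (pos 4,5,6,7): 0⊕0⊕1⊕1 = 0
Syndrome s4…s1 = 000 → no error.
Read data bits from positions 3,5,6,7: 1011

1011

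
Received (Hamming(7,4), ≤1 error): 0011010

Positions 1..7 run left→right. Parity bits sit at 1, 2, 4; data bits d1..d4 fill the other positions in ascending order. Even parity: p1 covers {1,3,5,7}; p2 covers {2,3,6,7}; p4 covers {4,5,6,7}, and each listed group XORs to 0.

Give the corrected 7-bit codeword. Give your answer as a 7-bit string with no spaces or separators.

s1 (pos 1,3,5,7): 0⊕1⊕0⊕0 = 1
s2 (pos 2,3,6,7): 0⊕1⊕1⊕0 = 0
s4 (pos 4,5,6,7): 1⊕0⊕1⊕0 = 0
Syndrome s4…s1 = 001 → error at position 1.
Flip position 1: 0011010 → 1011010

1011010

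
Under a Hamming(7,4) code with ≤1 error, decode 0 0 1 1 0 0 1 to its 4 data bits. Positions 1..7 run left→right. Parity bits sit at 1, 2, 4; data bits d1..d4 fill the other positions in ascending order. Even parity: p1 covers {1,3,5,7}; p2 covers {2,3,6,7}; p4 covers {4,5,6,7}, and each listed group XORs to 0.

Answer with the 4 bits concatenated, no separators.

s1 (pos 1,3,5,7): 0⊕1⊕0⊕1 = 0
s2 (pos 2,3,6,7): 0⊕1⊕0⊕1 = 0
s4 (pos 4,5,6,7): 1⊕0⊕0⊕1 = 0
Syndrome s4…s1 = 000 → no error.
Read data bits from positions 3,5,6,7: 1001

1001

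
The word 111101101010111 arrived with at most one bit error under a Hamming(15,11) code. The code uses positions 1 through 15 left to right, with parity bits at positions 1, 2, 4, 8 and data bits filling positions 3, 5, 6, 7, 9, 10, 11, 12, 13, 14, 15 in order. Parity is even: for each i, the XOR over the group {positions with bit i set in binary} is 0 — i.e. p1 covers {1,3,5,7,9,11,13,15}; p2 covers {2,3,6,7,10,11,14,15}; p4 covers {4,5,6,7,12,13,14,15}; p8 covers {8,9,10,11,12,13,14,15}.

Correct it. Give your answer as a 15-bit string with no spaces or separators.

s1 (pos 1,3,5,7,9,11,13,15): 1⊕1⊕0⊕1⊕1⊕1⊕1⊕1 = 1
s2 (pos 2,3,6,7,10,11,14,15): 1⊕1⊕1⊕1⊕0⊕1⊕1⊕1 = 1
s4 (pos 4,5,6,7,12,13,14,15): 1⊕0⊕1⊕1⊕0⊕1⊕1⊕1 = 0
s8 (pos 8,9,10,11,12,13,14,15): 0⊕1⊕0⊕1⊕0⊕1⊕1⊕1 = 1
Syndrome s8…s1 = 1011 → error at position 11.
Flip position 11: 111101101010111 → 111101101000111

111101101000111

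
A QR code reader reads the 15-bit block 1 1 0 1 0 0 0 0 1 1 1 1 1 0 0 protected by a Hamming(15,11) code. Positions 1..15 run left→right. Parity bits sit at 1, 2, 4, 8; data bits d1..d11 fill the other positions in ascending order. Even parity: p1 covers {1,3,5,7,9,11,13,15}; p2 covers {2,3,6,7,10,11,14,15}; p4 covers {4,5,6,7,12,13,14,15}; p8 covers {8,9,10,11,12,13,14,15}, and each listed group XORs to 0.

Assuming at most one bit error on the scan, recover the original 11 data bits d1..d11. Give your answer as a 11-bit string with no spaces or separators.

s1 (pos 1,3,5,7,9,11,13,15): 1⊕0⊕0⊕0⊕1⊕1⊕1⊕0 = 0
s2 (pos 2,3,6,7,10,11,14,15): 1⊕0⊕0⊕0⊕1⊕1⊕0⊕0 = 1
s4 (pos 4,5,6,7,12,13,14,15): 1⊕0⊕0⊕0⊕1⊕1⊕0⊕0 = 1
s8 (pos 8,9,10,11,12,13,14,15): 0⊕1⊕1⊕1⊕1⊕1⊕0⊕0 = 1
Syndrome s8…s1 = 1110 → error at position 14.
Flip position 14: 110100001111100 → 110100001111110
Read data bits from positions 3,5,6,7,9,10,11,12,13,14,15: 00001111110

00001111110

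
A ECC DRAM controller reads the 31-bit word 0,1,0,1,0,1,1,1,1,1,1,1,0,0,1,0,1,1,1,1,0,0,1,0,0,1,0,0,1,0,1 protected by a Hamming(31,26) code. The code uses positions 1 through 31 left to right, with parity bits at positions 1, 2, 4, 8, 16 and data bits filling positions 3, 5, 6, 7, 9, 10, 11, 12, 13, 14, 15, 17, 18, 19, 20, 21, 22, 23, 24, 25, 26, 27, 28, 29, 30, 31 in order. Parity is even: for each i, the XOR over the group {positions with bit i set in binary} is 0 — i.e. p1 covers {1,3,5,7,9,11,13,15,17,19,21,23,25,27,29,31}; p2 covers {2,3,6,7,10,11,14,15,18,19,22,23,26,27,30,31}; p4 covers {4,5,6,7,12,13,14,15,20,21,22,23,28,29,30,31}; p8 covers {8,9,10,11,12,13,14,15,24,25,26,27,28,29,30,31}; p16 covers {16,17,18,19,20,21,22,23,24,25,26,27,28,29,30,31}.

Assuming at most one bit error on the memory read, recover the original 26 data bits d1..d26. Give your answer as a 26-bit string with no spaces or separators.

00111111000111100100100101

s1 (pos 1,3,5,7,9,11,13,15,17,19,21,23,25,27,29,31): 0⊕0⊕0⊕1⊕1⊕1⊕0⊕1⊕1⊕1⊕0⊕1⊕0⊕0⊕1⊕1 = 1
s2 (pos 2,3,6,7,10,11,14,15,18,19,22,23,26,27,30,31): 1⊕0⊕1⊕1⊕1⊕1⊕0⊕1⊕1⊕1⊕0⊕1⊕1⊕0⊕0⊕1 = 1
s4 (pos 4,5,6,7,12,13,14,15,20,21,22,23,28,29,30,31): 1⊕0⊕1⊕1⊕1⊕0⊕0⊕1⊕1⊕0⊕0⊕1⊕0⊕1⊕0⊕1 = 1
s8 (pos 8,9,10,11,12,13,14,15,24,25,26,27,28,29,30,31): 1⊕1⊕1⊕1⊕1⊕0⊕0⊕1⊕0⊕0⊕1⊕0⊕0⊕1⊕0⊕1 = 1
s16 (pos 16,17,18,19,20,21,22,23,24,25,26,27,28,29,30,31): 0⊕1⊕1⊕1⊕1⊕0⊕0⊕1⊕0⊕0⊕1⊕0⊕0⊕1⊕0⊕1 = 0
Syndrome s16…s1 = 01111 → error at position 15.
Flip position 15: 0101011111110010111100100100101 → 0101011111110000111100100100101
Read data bits from positions 3,5,6,7,9,10,11,12,13,14,15,17,18,19,20,21,22,23,24,25,26,27,28,29,30,31: 00111111000111100100100101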